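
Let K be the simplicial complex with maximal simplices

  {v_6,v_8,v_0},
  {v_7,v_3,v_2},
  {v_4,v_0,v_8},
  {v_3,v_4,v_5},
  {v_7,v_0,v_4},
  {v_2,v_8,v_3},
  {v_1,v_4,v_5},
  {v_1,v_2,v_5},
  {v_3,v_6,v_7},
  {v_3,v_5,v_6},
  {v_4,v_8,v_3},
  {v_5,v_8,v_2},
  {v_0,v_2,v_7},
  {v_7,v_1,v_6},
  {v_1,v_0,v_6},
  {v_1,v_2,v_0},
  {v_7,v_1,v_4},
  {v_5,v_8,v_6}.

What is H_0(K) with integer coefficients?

H_0 ≅ Z.

Take the total order v_0 < v_1 < v_2 < v_3 < v_4 < v_5 < v_6 < v_7 < v_8 on the vertex set. Then K (dimension 2) consists of the simplices:

  0-simplices (9): [v_0], [v_1], [v_2], [v_3], [v_4], [v_5], [v_6], [v_7], [v_8]
  1-simplices (27): (27 of them)
  2-simplices (18): (18 of them)

Hence C_0 ≅ Z^9, C_1 ≅ Z^27, C_2 ≅ Z^18.

The boundary map ∂_1: C_1 → C_0 maps an edge to its endpoints' difference, ∂[p,q] = q − p. For instance
  ∂[v_4,v_8] = [v_8] − [v_4].
This gives a 9×27 integer matrix of rank 8; reducing to Smith normal form yields diagonal entries (1,1,1,1,1,1,1,1).

The boundary map ∂_2: C_2 → C_1 acts by ∂[p,q,r] = [q,r] − [p,r] + [p,q]. For instance
  ∂[v_3,v_4,v_8] = [v_4,v_8] − [v_3,v_8] + [v_3,v_4],
  ∂[v_5,v_6,v_8] = [v_6,v_8] − [v_5,v_8] + [v_5,v_6].
As a 27×18 matrix over Z this has rank 18, with invariant factors (1,1,1,1,1,1,1,1,1,1,1,1,1,1,1,1,1,2).

Now H_k = ker ∂_k / im ∂_{k+1}, so:

  H_0: rank C_0 − rank ∂_1 = 9 − 8 = 1, and the invariant factors of ∂_1 are all 1, so H_0 = Z.

(K is a triangulation of the Klein bottle.)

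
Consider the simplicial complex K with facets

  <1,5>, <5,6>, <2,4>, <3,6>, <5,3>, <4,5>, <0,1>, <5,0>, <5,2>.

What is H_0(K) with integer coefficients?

Order the vertices as 0 < 1 < 2 < 3 < 4 < 5 < 6. Listing each simplex with vertices in this order, K has dimension 1 with simplices:

  0-simplices (7): [0], [1], [2], [3], [4], [5], [6]
  1-simplices (9): [0,1], [0,5], [1,5], [2,4], [2,5], [3,5], [3,6], [4,5], [5,6]

Hence C_0 ≅ Z^7, C_1 ≅ Z^9.

∂_1: C_1 → C_0 is given by ∂[p,q] = [q] − [p].
This gives a 7×9 integer matrix of rank 6; reducing to Smith normal form yields diagonal entries (1,1,1,1,1,1).

From H_k ≅ ker(∂_k) / im(∂_{k+1}) we obtain:

  H_0: rank C_0 − rank ∂_1 = 7 − 6 = 1, and the invariant factors of ∂_1 are all 1, so H_0 ≅ Z.

H_0 = Z.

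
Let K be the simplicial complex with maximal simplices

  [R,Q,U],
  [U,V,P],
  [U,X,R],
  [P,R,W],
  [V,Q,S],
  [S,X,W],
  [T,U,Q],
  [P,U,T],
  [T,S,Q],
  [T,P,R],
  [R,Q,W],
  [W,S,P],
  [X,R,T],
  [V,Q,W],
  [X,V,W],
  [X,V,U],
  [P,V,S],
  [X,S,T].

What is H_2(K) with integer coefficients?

We work with the vertex ordering P < Q < R < S < T < U < V < W < X. The simplices of K, each written with vertices in increasing order, are:

  0-simplices (9): P, Q, R, S, T, U, V, W, X
  1-simplices (27): PR, PS, PT, PU, PV, PW, QR, QS, QT, QU, QV, QW, RT, RU, RW, RX, ST, SV, SW, SX, TU, TX, UV, UX, VW, VX, WX
  2-simplices (18): PRT, PRW, PSV, PSW, PTU, PUV, QRU, QRW, QST, QSV, QTU, QVW, RTX, RUX, STX, SWX, UVX, VWX

so the chain groups are C_0 ≅ Z^9, C_1 ≅ Z^27, C_2 ≅ Z^18.

∂_1: C_1 → C_0 is given by ∂[p,q] = [q] − [p].
This gives a 9×27 integer matrix of rank 8; reducing to Smith normal form yields diagonal entries (1,1,1,1,1,1,1,1).

∂_2: C_2 → C_1 sends each 2-simplex [p,q,r] to [q,r] − [p,r] + [p,q]. For instance
  ∂PSV = SV − PV + PS,
  ∂PSW = SW − PW + PS.
The 27×18 boundary matrix has rank 18 and Smith normal form diag(1,1,1,1,1,1,1,1,1,1,1,1,1,1,1,1,1,2).

Computing H_k = (kernel of ∂_k) / (image of ∂_{k+1}):

  H_2: rank ker ∂_2 − rank ∂_3 = (18 − 18) − 0 = 0, and there is no ∂_3, so H_2 = 0.

H_2 ≅ 0.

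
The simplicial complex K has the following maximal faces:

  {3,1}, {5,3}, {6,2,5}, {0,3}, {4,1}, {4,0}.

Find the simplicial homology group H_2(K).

H_2 ≅ 0.

Fix the vertex order 0 < 1 < 2 < 3 < 4 < 5 < 6 and write every simplex with vertices in increasing order. Then dim K = 2 and the simplices of K are:

  0-simplices (7): [0], [1], [2], [3], [4], [5], [6]
  1-simplices (8): [0,3], [0,4], [1,3], [1,4], [2,5], [2,6], [3,5], [5,6]
  2-simplices (1): [2,5,6]

so the chain groups are C_0 ≅ Z^7, C_1 ≅ Z^8, C_2 ≅ Z^1.

∂_1: C_1 → C_0 maps an edge to its endpoints' difference, ∂[p,q] = q − p.
As a 7×8 matrix over Z this has rank 6, with invariant factors (1,1,1,1,1,1).

The boundary map ∂_2: C_2 → C_1 acts by ∂[p,q,r] = [q,r] − [p,r] + [p,q]. For instance
  ∂[2,5,6] = [5,6] − [2,6] + [2,5].
This gives a 8×1 integer matrix of rank 1; reducing to Smith normal form yields diagonal entries (1).

Now H_k = ker ∂_k / im ∂_{k+1}, so:

  H_2: rank ker ∂_2 − rank ∂_3 = (1 − 1) − 0 = 0, and there is no ∂_3, so H_2 ≅ 0.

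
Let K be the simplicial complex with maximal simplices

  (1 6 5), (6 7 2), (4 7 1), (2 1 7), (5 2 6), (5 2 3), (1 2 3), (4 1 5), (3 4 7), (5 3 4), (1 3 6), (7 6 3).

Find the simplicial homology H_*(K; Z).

Order the vertices as 1 < 2 < 3 < 4 < 5 < 6 < 7. Listing each simplex with vertices in this order, K has dimension 2 with simplices:

  0-simplices (7): [1], [2], [3], [4], [5], [6], [7]
  1-simplices (18): [1,2], [1,3], [1,4], [1,5], [1,6], [1,7], [2,3], [2,5], [2,6], [2,7], [3,4], [3,5], [3,6], [3,7], [4,5], [4,7], [5,6], [6,7]
  2-simplices (12): [1,2,3], [1,2,7], [1,3,6], [1,4,5], [1,4,7], [1,5,6], [2,3,5], [2,5,6], [2,6,7], [3,4,5], [3,4,7], [3,6,7]

Hence C_0 ≅ Z^7, C_1 ≅ Z^18, C_2 ≅ Z^12.

Boundary ∂_1: C_1 → C_0 sends each edge [p,q] (with p < q) to q − p. For instance
  ∂[3,5] = [5] − [3].
The resulting 7×18 matrix has rank 6, and its Smith normal form has invariant factors (1,1,1,1,1,1).

Boundary ∂_2: C_2 → C_1 maps a triangle to the signed sum of its edges. For instance
  ∂[2,5,6] = [5,6] − [2,6] + [2,5],
  ∂[1,4,7] = [4,7] − [1,7] + [1,4].
The 18×12 boundary matrix has rank 12 and Smith normal form diag(1,1,1,1,1,1,1,1,1,1,1,2).

Reading off H_k = ker ∂_k / im ∂_{k+1}:

  H_0: rank C_0 − rank ∂_1 = 7 − 6 = 1, and the invariant factors of ∂_1 are all 1, so H_0 ≅ Z.
  H_1: rank ker ∂_1 − rank ∂_2 = (18 − 6) − 12 = 0, and ∂_2 has invariant factor 2 > 1, so H_1 ≅ Z/2.
  H_2: rank ker ∂_2 − rank ∂_3 = (12 − 12) − 0 = 0, and there is no ∂_3, so H_2 ≅ 0.

As a check, the Euler characteristic is 7 − 18 + 12 = 1, which agrees with 1 − 0 + 0 = 1.
(K is a triangulation of the real projective plane RP^2.)

H_0 ≅ Z,  H_1 ≅ Z/2,  H_2 = 0.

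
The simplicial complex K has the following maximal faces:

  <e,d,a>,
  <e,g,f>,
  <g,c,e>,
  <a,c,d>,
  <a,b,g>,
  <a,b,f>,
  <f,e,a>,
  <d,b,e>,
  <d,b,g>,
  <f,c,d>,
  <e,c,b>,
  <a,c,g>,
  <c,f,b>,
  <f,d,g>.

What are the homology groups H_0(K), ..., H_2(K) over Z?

Take the total order a < b < c < d < e < f < g on the vertex set. Then K (dimension 2) consists of the simplices:

  0-simplices (7): a, b, c, d, e, f, g
  1-simplices (21): ab, ac, ad, ae, af, ag, bc, bd, be, bf, bg, cd, ce, cf, cg, de, df, dg, ef, eg, fg
  2-simplices (14): abf, abg, acd, acg, ade, aef, bce, bcf, bde, bdg, cdf, ceg, dfg, efg

Hence C_0 ≅ Z^7, C_1 ≅ Z^21, C_2 ≅ Z^14.

The boundary map ∂_1: C_1 → C_0 maps an edge to its endpoints' difference, ∂[p,q] = q − p.
This gives a 7×21 integer matrix of rank 6; reducing to Smith normal form yields diagonal entries (1,1,1,1,1,1).

Boundary ∂_2: C_2 → C_1 maps a triangle to the signed sum of its edges. For instance
  ∂bdg = dg − bg + bd,
  ∂ceg = eg − cg + ce.
The resulting 21×14 matrix has rank 13, and its Smith normal form has invariant factors (1,1,1,1,1,1,1,1,1,1,1,1,1).

From H_k ≅ ker(∂_k) / im(∂_{k+1}) we obtain:

  H_0: rank C_0 − rank ∂_1 = 7 − 6 = 1, and the invariant factors of ∂_1 are all 1, so H_0 = Z.
  H_1: rank ker ∂_1 − rank ∂_2 = (21 − 6) − 13 = 2, and the invariant factors of ∂_2 are all 1, so H_1 = Z^2.
  H_2: rank ker ∂_2 − rank ∂_3 = (14 − 13) − 0 = 1, and there is no ∂_3, so H_2 = Z.

H_0 = Z,  H_1 = Z^2,  H_2 = Z.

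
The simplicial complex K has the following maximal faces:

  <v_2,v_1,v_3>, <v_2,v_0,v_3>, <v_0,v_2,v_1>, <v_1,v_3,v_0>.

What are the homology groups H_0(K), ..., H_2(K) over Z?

Fix the vertex order v_0 < v_1 < v_2 < v_3 and write every simplex with vertices in increasing order. Then dim K = 2 and the simplices of K are:

  0-simplices (4): [v_0], [v_1], [v_2], [v_3]
  1-simplices (6): [v_0,v_1], [v_0,v_2], [v_0,v_3], [v_1,v_2], [v_1,v_3], [v_2,v_3]
  2-simplices (4): [v_0,v_1,v_2], [v_0,v_1,v_3], [v_0,v_2,v_3], [v_1,v_2,v_3]

giving chain groups C_0 ≅ Z^4, C_1 ≅ Z^6, C_2 ≅ Z^4.

Boundary ∂_1: C_1 → C_0 maps an edge to its endpoints' difference, ∂[p,q] = q − p. For instance
  ∂[v_0,v_3] = [v_3] − [v_0].
The 4×6 boundary matrix has rank 3 and Smith normal form diag(1,1,1).

Boundary ∂_2: C_2 → C_1 sends each 2-simplex [p,q,r] to [q,r] − [p,r] + [p,q]. For instance
  ∂[v_1,v_2,v_3] = [v_2,v_3] − [v_1,v_3] + [v_1,v_2],
  ∂[v_0,v_1,v_3] = [v_1,v_3] − [v_0,v_3] + [v_0,v_1].
The 6×4 boundary matrix has rank 3 and Smith normal form diag(1,1,1).

From H_k ≅ ker(∂_k) / im(∂_{k+1}) we obtain:

  H_0: rank C_0 − rank ∂_1 = 4 − 3 = 1, and the invariant factors of ∂_1 are all 1, so H_0 ≅ Z.
  H_1: rank ker ∂_1 − rank ∂_2 = (6 − 3) − 3 = 0, and the invariant factors of ∂_2 are all 1, so H_1 ≅ 0.
  H_2: rank ker ∂_2 − rank ∂_3 = (4 − 3) − 0 = 1, and there is no ∂_3, so H_2 ≅ Z.

As a check, the Euler characteristic is 4 − 6 + 4 = 2, which agrees with 1 − 0 + 1 = 2.
(K is a triangulation of the 2-sphere S^2.)

H_0 = Z,  H_1 = 0,  H_2 = Z.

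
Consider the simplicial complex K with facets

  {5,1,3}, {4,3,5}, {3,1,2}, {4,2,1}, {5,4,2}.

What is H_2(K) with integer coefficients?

H_2 ≅ 0.

Fix the vertex order 1 < 2 < 3 < 4 < 5 and write every simplex with vertices in increasing order. Then dim K = 2 and the simplices of K are:

  0-simplices (5): [1], [2], [3], [4], [5]
  1-simplices (10): [1,2], [1,3], [1,4], [1,5], [2,3], [2,4], [2,5], [3,4], [3,5], [4,5]
  2-simplices (5): [1,2,3], [1,2,4], [1,3,5], [2,4,5], [3,4,5]

so the chain groups are C_0 ≅ Z^5, C_1 ≅ Z^10, C_2 ≅ Z^5.

∂_1: C_1 → C_0 sends each edge [p,q] (with p < q) to q − p. For instance
  ∂[2,5] = [5] − [2].
The 5×10 boundary matrix has rank 4 and Smith normal form diag(1,1,1,1).

∂_2: C_2 → C_1 maps a triangle to the signed sum of its edges. For instance
  ∂[2,4,5] = [4,5] − [2,5] + [2,4],
  ∂[1,2,4] = [2,4] − [1,4] + [1,2].
The 10×5 boundary matrix has rank 5 and Smith normal form diag(1,1,1,1,1).

Now H_k = ker ∂_k / im ∂_{k+1}, so:

  H_2: rank ker ∂_2 − rank ∂_3 = (5 − 5) − 0 = 0, and there is no ∂_3, so H_2 = 0.

(K is a triangulation of the Möbius band.)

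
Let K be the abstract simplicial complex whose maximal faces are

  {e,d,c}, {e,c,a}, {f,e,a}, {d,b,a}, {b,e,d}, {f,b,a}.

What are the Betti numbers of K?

We work with the vertex ordering a < b < c < d < e < f. The simplices of K, each written with vertices in increasing order, are:

  0-simplices (6): a, b, c, d, e, f
  1-simplices (12): ab, ac, ad, ae, af, bd, be, bf, cd, ce, de, ef
  2-simplices (6): abd, abf, ace, aef, bde, cde

giving chain groups C_0 ≅ Z^6, C_1 ≅ Z^12, C_2 ≅ Z^6.

The boundary map ∂_1: C_1 → C_0 sends each edge [p,q] (with p < q) to q − p.
As a 6×12 matrix over Z this has rank 5, with invariant factors (1,1,1,1,1).

Boundary ∂_2: C_2 → C_1 acts by ∂[p,q,r] = [q,r] − [p,r] + [p,q]. For instance
  ∂abf = bf − af + ab,
  ∂abd = bd − ad + ab.
As a 12×6 matrix over Z this has rank 6, with invariant factors (1,1,1,1,1,1).

Now H_k = ker ∂_k / im ∂_{k+1}, so:

  H_0: rank C_0 − rank ∂_1 = 6 − 5 = 1, and the invariant factors of ∂_1 are all 1, so H_0 = Z.
  H_1: rank ker ∂_1 − rank ∂_2 = (12 − 5) − 6 = 1, and the invariant factors of ∂_2 are all 1, so H_1 = Z.
  H_2: rank ker ∂_2 − rank ∂_3 = (6 − 6) − 0 = 0, and there is no ∂_3, so H_2 = 0.

Hence the Betti numbers are b_0 = 1, b_1 = 1, b_2 = 0.

b_0 = 1, b_1 = 1, b_2 = 0.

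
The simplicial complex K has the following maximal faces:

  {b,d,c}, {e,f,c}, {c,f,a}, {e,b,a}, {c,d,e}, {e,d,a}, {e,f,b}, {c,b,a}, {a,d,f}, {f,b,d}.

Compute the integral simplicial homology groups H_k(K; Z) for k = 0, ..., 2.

Order the vertices as a < b < c < d < e < f. Listing each simplex with vertices in this order, K has dimension 2 with simplices:

  0-simplices (6): a, b, c, d, e, f
  1-simplices (15): ab, ac, ad, ae, af, bc, bd, be, bf, cd, ce, cf, de, df, ef
  2-simplices (10): abc, abe, acf, ade, adf, bcd, bdf, bef, cde, cef

so the chain groups are C_0 ≅ Z^6, C_1 ≅ Z^15, C_2 ≅ Z^10.

∂_1: C_1 → C_0 maps an edge to its endpoints' difference, ∂[p,q] = q − p. For instance
  ∂cf = f − c.
The 6×15 boundary matrix has rank 5 and Smith normal form diag(1,1,1,1,1).

Boundary ∂_2: C_2 → C_1 sends each 2-simplex [p,q,r] to [q,r] − [p,r] + [p,q]. For instance
  ∂acf = cf − af + ac,
  ∂cef = ef − cf + ce.
This gives a 15×10 integer matrix of rank 10; reducing to Smith normal form yields diagonal entries (1,1,1,1,1,1,1,1,1,2).

Computing H_k = (kernel of ∂_k) / (image of ∂_{k+1}):

  H_0: rank C_0 − rank ∂_1 = 6 − 5 = 1, and the invariant factors of ∂_1 are all 1, so H_0 ≅ Z.
  H_1: rank ker ∂_1 − rank ∂_2 = (15 − 5) − 10 = 0, and ∂_2 has invariant factor 2 > 1, so H_1 ≅ Z_2.
  H_2: rank ker ∂_2 − rank ∂_3 = (10 − 10) − 0 = 0, and there is no ∂_3, so H_2 ≅ 0.

H_0 ≅ Z,  H_1 ≅ Z_2,  H_2 = 0.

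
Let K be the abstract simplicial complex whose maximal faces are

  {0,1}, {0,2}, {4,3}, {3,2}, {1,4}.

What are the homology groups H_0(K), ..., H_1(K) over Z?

Take the total order 0 < 1 < 2 < 3 < 4 on the vertex set. Then K (dimension 1) consists of the simplices:

  0-simplices (5): [0], [1], [2], [3], [4]
  1-simplices (5): [0,1], [0,2], [1,4], [2,3], [3,4]

Hence C_0 ≅ Z^5, C_1 ≅ Z^5.

∂_1: C_1 → C_0 sends each edge [p,q] (with p < q) to q − p.
This gives a 5×5 integer matrix of rank 4; reducing to Smith normal form yields diagonal entries (1,1,1,1).

Reading off H_k = ker ∂_k / im ∂_{k+1}:

  H_0: rank C_0 − rank ∂_1 = 5 − 4 = 1, and the invariant factors of ∂_1 are all 1, so H_0 = Z.
  H_1: rank ker ∂_1 − rank ∂_2 = (5 − 4) − 0 = 1, and there is no ∂_2, so H_1 = Z.

(K is a triangulation of the circle S^1.)

H_0 = Z,  H_1 = Z.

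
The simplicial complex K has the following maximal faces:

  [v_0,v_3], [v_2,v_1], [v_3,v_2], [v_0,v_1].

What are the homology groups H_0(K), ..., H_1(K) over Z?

We work with the vertex ordering v_0 < v_1 < v_2 < v_3. The simplices of K, each written with vertices in increasing order, are:

  0-simplices (4): [v_0], [v_1], [v_2], [v_3]
  1-simplices (4): [v_0,v_1], [v_0,v_3], [v_1,v_2], [v_2,v_3]

so the chain groups are C_0 ≅ Z^4, C_1 ≅ Z^4.

Boundary ∂_1: C_1 → C_0 is given by ∂[p,q] = [q] − [p]. For instance
  ∂[v_1,v_2] = [v_2] − [v_1].
The 4×4 boundary matrix has rank 3 and Smith normal form diag(1,1,1).

Computing H_k = (kernel of ∂_k) / (image of ∂_{k+1}):

  H_0: rank C_0 − rank ∂_1 = 4 − 3 = 1, and the invariant factors of ∂_1 are all 1, so H_0 = Z.
  H_1: rank ker ∂_1 − rank ∂_2 = (4 − 3) − 0 = 1, and there is no ∂_2, so H_1 = Z.

H_0 ≅ Z,  H_1 ≅ Z.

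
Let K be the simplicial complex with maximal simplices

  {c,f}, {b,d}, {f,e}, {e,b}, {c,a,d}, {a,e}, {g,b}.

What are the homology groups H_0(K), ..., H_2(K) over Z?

H_0 = Z,  H_1 = Z^2,  H_2 = 0.

We work with the vertex ordering a < b < c < d < e < f < g. The simplices of K, each written with vertices in increasing order, are:

  0-simplices (7): a, b, c, d, e, f, g
  1-simplices (9): ac, ad, ae, bd, be, bg, cd, cf, ef
  2-simplices (1): acd

Hence C_0 ≅ Z^7, C_1 ≅ Z^9, C_2 ≅ Z^1.

Boundary ∂_1: C_1 → C_0 is given by ∂[p,q] = [q] − [p]. For instance
  ∂ef = f − e.
The 7×9 boundary matrix has rank 6 and Smith normal form diag(1,1,1,1,1,1).

∂_2: C_2 → C_1 sends each 2-simplex [p,q,r] to [q,r] − [p,r] + [p,q]. For instance
  ∂acd = cd − ad + ac.
The 9×1 boundary matrix has rank 1 and Smith normal form diag(1).

Reading off H_k = ker ∂_k / im ∂_{k+1}:

  H_0: rank C_0 − rank ∂_1 = 7 − 6 = 1, and the invariant factors of ∂_1 are all 1, so H_0 ≅ Z.
  H_1: rank ker ∂_1 − rank ∂_2 = (9 − 6) − 1 = 2, and the invariant factors of ∂_2 are all 1, so H_1 ≅ Z^2.
  H_2: rank ker ∂_2 − rank ∂_3 = (1 − 1) − 0 = 0, and there is no ∂_3, so H_2 ≅ 0.

As a check, the Euler characteristic is 7 − 9 + 1 = -1, which agrees with 1 − 2 + 0 = -1.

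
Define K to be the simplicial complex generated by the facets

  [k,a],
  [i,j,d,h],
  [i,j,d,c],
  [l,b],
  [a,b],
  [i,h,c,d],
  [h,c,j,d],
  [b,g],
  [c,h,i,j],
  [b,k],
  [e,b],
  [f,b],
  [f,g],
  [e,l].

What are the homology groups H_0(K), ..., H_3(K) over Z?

H_0 = Z^2,  H_1 = Z^3,  H_2 = 0,  H_3 = Z.

We work with the vertex ordering a < b < c < d < e < f < g < h < i < j < k < l. The simplices of K, each written with vertices in increasing order, are:

  0-simplices (12): a, b, c, d, e, f, g, h, i, j, k, l
  1-simplices (19): ab, ak, be, bf, bg, bk, bl, cd, ch, ci, cj, dh, di, dj, el, fg, hi, hj, ij
  2-simplices (10): cdh, cdi, cdj, chi, chj, cij, dhi, dhj, dij, hij
  3-simplices (5): cdhi, cdhj, cdij, chij, dhij

Hence C_0 ≅ Z^12, C_1 ≅ Z^19, C_2 ≅ Z^10, C_3 ≅ Z^5.

Boundary ∂_1: C_1 → C_0 maps an edge to its endpoints' difference, ∂[p,q] = q − p.
The resulting 12×19 matrix has rank 10, and its Smith normal form has invariant factors (1,1,1,1,1,1,1,1,1,1).

∂_2: C_2 → C_1 maps a triangle to the signed sum of its edges. For instance
  ∂chj = hj − cj + ch,
  ∂cdi = di − ci + cd.
The 19×10 boundary matrix has rank 6 and Smith normal form diag(1,1,1,1,1,1).

The boundary map ∂_3: C_3 → C_2 sends each 3-simplex σ to the alternating sum Σ_i (−1)^i (σ with its i-th vertex removed). For instance
  ∂cdhj = dhj − chj + cdj − cdh,
  ∂dhij = hij − dij + dhj − dhi.
The 10×5 boundary matrix has rank 4 and Smith normal form diag(1,1,1,1).

Now H_k = ker ∂_k / im ∂_{k+1}, so:

  H_0: rank C_0 − rank ∂_1 = 12 − 10 = 2, and the invariant factors of ∂_1 are all 1, so H_0 ≅ Z^2.
  H_1: rank ker ∂_1 − rank ∂_2 = (19 − 10) − 6 = 3, and the invariant factors of ∂_2 are all 1, so H_1 ≅ Z^3.
  H_2: rank ker ∂_2 − rank ∂_3 = (10 − 6) − 4 = 0, and the invariant factors of ∂_3 are all 1, so H_2 ≅ 0.
  H_3: rank ker ∂_3 − rank ∂_4 = (5 − 4) − 0 = 1, and there is no ∂_4, so H_3 ≅ Z.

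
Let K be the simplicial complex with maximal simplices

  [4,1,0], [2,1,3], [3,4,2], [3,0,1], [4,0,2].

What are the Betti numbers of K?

Order the vertices as 0 < 1 < 2 < 3 < 4. Listing each simplex with vertices in this order, K has dimension 2 with simplices:

  0-simplices (5): [0], [1], [2], [3], [4]
  1-simplices (10): [0,1], [0,2], [0,3], [0,4], [1,2], [1,3], [1,4], [2,3], [2,4], [3,4]
  2-simplices (5): [0,1,3], [0,1,4], [0,2,4], [1,2,3], [2,3,4]

so the chain groups are C_0 ≅ Z^5, C_1 ≅ Z^10, C_2 ≅ Z^5.

∂_1: C_1 → C_0 is given by ∂[p,q] = [q] − [p]. For instance
  ∂[0,2] = [2] − [0].
As a 5×10 matrix over Z this has rank 4, with invariant factors (1,1,1,1).

The boundary map ∂_2: C_2 → C_1 sends each 2-simplex [p,q,r] to [q,r] − [p,r] + [p,q]. For instance
  ∂[0,1,4] = [1,4] − [0,4] + [0,1],
  ∂[2,3,4] = [3,4] − [2,4] + [2,3].
This gives a 10×5 integer matrix of rank 5; reducing to Smith normal form yields diagonal entries (1,1,1,1,1).

Reading off H_k = ker ∂_k / im ∂_{k+1}:

  H_0: rank C_0 − rank ∂_1 = 5 − 4 = 1, and the invariant factors of ∂_1 are all 1, so H_0 = Z.
  H_1: rank ker ∂_1 − rank ∂_2 = (10 − 4) − 5 = 1, and the invariant factors of ∂_2 are all 1, so H_1 = Z.
  H_2: rank ker ∂_2 − rank ∂_3 = (5 − 5) − 0 = 0, and there is no ∂_3, so H_2 = 0.

Hence the Betti numbers are b_0 = 1, b_1 = 1, b_2 = 0.

b_0 = 1, b_1 = 1, b_2 = 0.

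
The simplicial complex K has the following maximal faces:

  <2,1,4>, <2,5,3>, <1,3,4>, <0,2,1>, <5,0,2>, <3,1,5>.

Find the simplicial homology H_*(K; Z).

H_0 = Z,  H_1 = Z,  H_2 = 0.

We work with the vertex ordering 0 < 1 < 2 < 3 < 4 < 5. The simplices of K, each written with vertices in increasing order, are:

  0-simplices (6): [0], [1], [2], [3], [4], [5]
  1-simplices (12): [0,1], [0,2], [0,5], [1,2], [1,3], [1,4], [1,5], [2,3], [2,4], [2,5], [3,4], [3,5]
  2-simplices (6): [0,1,2], [0,2,5], [1,2,4], [1,3,4], [1,3,5], [2,3,5]

Hence C_0 ≅ Z^6, C_1 ≅ Z^12, C_2 ≅ Z^6.

Boundary ∂_1: C_1 → C_0 is given by ∂[p,q] = [q] − [p]. For instance
  ∂[1,2] = [2] − [1].
The resulting 6×12 matrix has rank 5, and its Smith normal form has invariant factors (1,1,1,1,1).

Boundary ∂_2: C_2 → C_1 acts by ∂[p,q,r] = [q,r] − [p,r] + [p,q]. For instance
  ∂[1,2,4] = [2,4] − [1,4] + [1,2],
  ∂[1,3,4] = [3,4] − [1,4] + [1,3].
This gives a 12×6 integer matrix of rank 6; reducing to Smith normal form yields diagonal entries (1,1,1,1,1,1).

Now H_k = ker ∂_k / im ∂_{k+1}, so:

  H_0: rank C_0 − rank ∂_1 = 6 − 5 = 1, and the invariant factors of ∂_1 are all 1, so H_0 ≅ Z.
  H_1: rank ker ∂_1 − rank ∂_2 = (12 − 5) − 6 = 1, and the invariant factors of ∂_2 are all 1, so H_1 ≅ Z.
  H_2: rank ker ∂_2 − rank ∂_3 = (6 − 6) − 0 = 0, and there is no ∂_3, so H_2 ≅ 0.

(K is a triangulation of the cylinder S^1 x I.)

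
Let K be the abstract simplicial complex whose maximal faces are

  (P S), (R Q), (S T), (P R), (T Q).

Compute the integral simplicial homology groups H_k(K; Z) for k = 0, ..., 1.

H_0 ≅ Z,  H_1 ≅ Z.

Order the vertices as P < Q < R < S < T. Listing each simplex with vertices in this order, K has dimension 1 with simplices:

  0-simplices (5): P, Q, R, S, T
  1-simplices (5): PR, PS, QR, QT, ST

so the chain groups are C_0 ≅ Z^5, C_1 ≅ Z^5.

The boundary map ∂_1: C_1 → C_0 sends each edge [p,q] (with p < q) to q − p. For instance
  ∂ST = T − S.
This gives a 5×5 integer matrix of rank 4; reducing to Smith normal form yields diagonal entries (1,1,1,1).

Now H_k = ker ∂_k / im ∂_{k+1}, so:

  H_0: rank C_0 − rank ∂_1 = 5 − 4 = 1, and the invariant factors of ∂_1 are all 1, so H_0 ≅ Z.
  H_1: rank ker ∂_1 − rank ∂_2 = (5 − 4) − 0 = 1, and there is no ∂_2, so H_1 ≅ Z.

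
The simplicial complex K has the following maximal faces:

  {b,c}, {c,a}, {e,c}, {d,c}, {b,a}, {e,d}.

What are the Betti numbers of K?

We work with the vertex ordering a < b < c < d < e. The simplices of K, each written with vertices in increasing order, are:

  0-simplices (5): a, b, c, d, e
  1-simplices (6): ab, ac, bc, cd, ce, de

so the chain groups are C_0 ≅ Z^5, C_1 ≅ Z^6.

The boundary map ∂_1: C_1 → C_0 sends each edge [p,q] (with p < q) to q − p. For instance
  ∂ab = b − a.
As a 5×6 matrix over Z this has rank 4, with invariant factors (1,1,1,1).

Reading off H_k = ker ∂_k / im ∂_{k+1}:

  H_0: rank C_0 − rank ∂_1 = 5 − 4 = 1, and the invariant factors of ∂_1 are all 1, so H_0 ≅ Z.
  H_1: rank ker ∂_1 − rank ∂_2 = (6 − 4) − 0 = 2, and there is no ∂_2, so H_1 ≅ Z^2.

(K is a triangulation of a wedge of 2 circles.)

Hence the Betti numbers are b_0 = 1, b_1 = 2.

b_0 = 1, b_1 = 2.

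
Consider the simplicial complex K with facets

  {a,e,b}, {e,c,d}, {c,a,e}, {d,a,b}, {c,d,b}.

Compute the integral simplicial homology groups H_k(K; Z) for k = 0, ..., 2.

We work with the vertex ordering a < b < c < d < e. The simplices of K, each written with vertices in increasing order, are:

  0-simplices (5): a, b, c, d, e
  1-simplices (10): ab, ac, ad, ae, bc, bd, be, cd, ce, de
  2-simplices (5): abd, abe, ace, bcd, cde

giving chain groups C_0 ≅ Z^5, C_1 ≅ Z^10, C_2 ≅ Z^5.

Boundary ∂_1: C_1 → C_0 is given by ∂[p,q] = [q] − [p].
As a 5×10 matrix over Z this has rank 4, with invariant factors (1,1,1,1).

The boundary map ∂_2: C_2 → C_1 acts by ∂[p,q,r] = [q,r] − [p,r] + [p,q]. For instance
  ∂abe = be − ae + ab,
  ∂bcd = cd − bd + bc.
The 10×5 boundary matrix has rank 5 and Smith normal form diag(1,1,1,1,1).

Reading off H_k = ker ∂_k / im ∂_{k+1}:

  H_0: rank C_0 − rank ∂_1 = 5 − 4 = 1, and the invariant factors of ∂_1 are all 1, so H_0 = Z.
  H_1: rank ker ∂_1 − rank ∂_2 = (10 − 4) − 5 = 1, and the invariant factors of ∂_2 are all 1, so H_1 = Z.
  H_2: rank ker ∂_2 − rank ∂_3 = (5 − 5) − 0 = 0, and there is no ∂_3, so H_2 = 0.

(K is a triangulation of the Möbius band.)

H_0 ≅ Z,  H_1 ≅ Z,  H_2 = 0.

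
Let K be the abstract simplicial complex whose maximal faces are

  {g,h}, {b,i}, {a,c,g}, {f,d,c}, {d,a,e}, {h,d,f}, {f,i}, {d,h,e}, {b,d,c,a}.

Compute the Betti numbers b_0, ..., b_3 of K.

Fix the vertex order a < b < c < d < e < f < g < h < i and write every simplex with vertices in increasing order. Then dim K = 3 and the simplices of K are:

  0-simplices (9): a, b, c, d, e, f, g, h, i
  1-simplices (18): ab, ac, ad, ae, ag, bc, bd, bi, cd, cf, cg, de, df, dh, eh, fh, fi, gh
  2-simplices (9): abc, abd, acd, acg, ade, bcd, cdf, deh, dfh
  3-simplices (1): abcd

Hence C_0 ≅ Z^9, C_1 ≅ Z^18, C_2 ≅ Z^9, C_3 ≅ Z^1.

∂_1: C_1 → C_0 maps an edge to its endpoints' difference, ∂[p,q] = q − p. For instance
  ∂ag = g − a.
The 9×18 boundary matrix has rank 8 and Smith normal form diag(1,1,1,1,1,1,1,1).

Boundary ∂_2: C_2 → C_1 sends each 2-simplex [p,q,r] to [q,r] − [p,r] + [p,q]. For instance
  ∂abd = bd − ad + ab,
  ∂cdf = df − cf + cd.
The resulting 18×9 matrix has rank 8, and its Smith normal form has invariant factors (1,1,1,1,1,1,1,1).

∂_3: C_3 → C_2 sends each 3-simplex σ to the alternating sum Σ_i (−1)^i (σ with its i-th vertex removed). For instance
  ∂abcd = bcd − acd + abd − abc.
This gives a 9×1 integer matrix of rank 1; reducing to Smith normal form yields diagonal entries (1).

Computing H_k = (kernel of ∂_k) / (image of ∂_{k+1}):

  H_0: rank C_0 − rank ∂_1 = 9 − 8 = 1, and the invariant factors of ∂_1 are all 1, so H_0 = Z.
  H_1: rank ker ∂_1 − rank ∂_2 = (18 − 8) − 8 = 2, and the invariant factors of ∂_2 are all 1, so H_1 = Z^2.
  H_2: rank ker ∂_2 − rank ∂_3 = (9 − 8) − 1 = 0, and the invariant factors of ∂_3 are all 1, so H_2 = 0.
  H_3: rank ker ∂_3 − rank ∂_4 = (1 − 1) − 0 = 0, and there is no ∂_4, so H_3 = 0.

Hence the Betti numbers are b_0 = 1, b_1 = 2, b_2 = 0, b_3 = 0.

b_0 = 1, b_1 = 2, b_2 = 0, b_3 = 0.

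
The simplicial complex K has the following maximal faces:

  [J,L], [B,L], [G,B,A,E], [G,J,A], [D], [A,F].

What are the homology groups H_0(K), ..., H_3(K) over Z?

H_0 ≅ Z^2,  H_1 ≅ Z,  H_2 = 0,  H_3 = 0.

Order the vertices as A < B < D < E < F < G < J < L. Listing each simplex with vertices in this order, K has dimension 3 with simplices:

  0-simplices (8): A, B, D, E, F, G, J, L
  1-simplices (11): AB, AE, AF, AG, AJ, BE, BG, BL, EG, GJ, JL
  2-simplices (5): ABE, ABG, AEG, AGJ, BEG
  3-simplices (1): ABEG

Hence C_0 ≅ Z^8, C_1 ≅ Z^11, C_2 ≅ Z^5, C_3 ≅ Z^1.

∂_1: C_1 → C_0 maps an edge to its endpoints' difference, ∂[p,q] = q − p.
As a 8×11 matrix over Z this has rank 6, with invariant factors (1,1,1,1,1,1).

∂_2: C_2 → C_1 maps a triangle to the signed sum of its edges. For instance
  ∂ABG = BG − AG + AB,
  ∂ABE = BE − AE + AB.
The 11×5 boundary matrix has rank 4 and Smith normal form diag(1,1,1,1).

The boundary map ∂_3: C_3 → C_2 sends each 3-simplex σ to the alternating sum Σ_i (−1)^i (σ with its i-th vertex removed). For instance
  ∂ABEG = BEG − AEG + ABG − ABE.
As a 5×1 matrix over Z this has rank 1, with invariant factors (1).

Now H_k = ker ∂_k / im ∂_{k+1}, so:

  H_0: rank C_0 − rank ∂_1 = 8 − 6 = 2, and the invariant factors of ∂_1 are all 1, so H_0 ≅ Z^2.
  H_1: rank ker ∂_1 − rank ∂_2 = (11 − 6) − 4 = 1, and the invariant factors of ∂_2 are all 1, so H_1 ≅ Z.
  H_2: rank ker ∂_2 − rank ∂_3 = (5 − 4) − 1 = 0, and the invariant factors of ∂_3 are all 1, so H_2 ≅ 0.
  H_3: rank ker ∂_3 − rank ∂_4 = (1 − 1) − 0 = 0, and there is no ∂_4, so H_3 ≅ 0.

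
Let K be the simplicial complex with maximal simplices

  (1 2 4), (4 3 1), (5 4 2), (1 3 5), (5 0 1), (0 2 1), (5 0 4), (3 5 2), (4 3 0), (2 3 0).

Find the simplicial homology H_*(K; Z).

H_0 ≅ Z,  H_1 ≅ Z/2Z,  H_2 = 0.

Order the vertices as 0 < 1 < 2 < 3 < 4 < 5. Listing each simplex with vertices in this order, K has dimension 2 with simplices:

  0-simplices (6): [0], [1], [2], [3], [4], [5]
  1-simplices (15): [0,1], [0,2], [0,3], [0,4], [0,5], [1,2], [1,3], [1,4], [1,5], [2,3], [2,4], [2,5], [3,4], [3,5], [4,5]
  2-simplices (10): [0,1,2], [0,1,5], [0,2,3], [0,3,4], [0,4,5], [1,2,4], [1,3,4], [1,3,5], [2,3,5], [2,4,5]

so the chain groups are C_0 ≅ Z^6, C_1 ≅ Z^15, C_2 ≅ Z^10.

∂_1: C_1 → C_0 maps an edge to its endpoints' difference, ∂[p,q] = q − p. For instance
  ∂[0,2] = [2] − [0].
This gives a 6×15 integer matrix of rank 5; reducing to Smith normal form yields diagonal entries (1,1,1,1,1).

∂_2: C_2 → C_1 maps a triangle to the signed sum of its edges. For instance
  ∂[0,4,5] = [4,5] − [0,5] + [0,4],
  ∂[2,4,5] = [4,5] − [2,5] + [2,4].
The 15×10 boundary matrix has rank 10 and Smith normal form diag(1,1,1,1,1,1,1,1,1,2).

Computing H_k = (kernel of ∂_k) / (image of ∂_{k+1}):

  H_0: rank C_0 − rank ∂_1 = 6 − 5 = 1, and the invariant factors of ∂_1 are all 1, so H_0 = Z.
  H_1: rank ker ∂_1 − rank ∂_2 = (15 − 5) − 10 = 0, and ∂_2 has invariant factor 2 > 1, so H_1 = Z/2Z.
  H_2: rank ker ∂_2 − rank ∂_3 = (10 − 10) − 0 = 0, and there is no ∂_3, so H_2 = 0.

As a check, the Euler characteristic is 6 − 15 + 10 = 1, which agrees with 1 − 0 + 0 = 1.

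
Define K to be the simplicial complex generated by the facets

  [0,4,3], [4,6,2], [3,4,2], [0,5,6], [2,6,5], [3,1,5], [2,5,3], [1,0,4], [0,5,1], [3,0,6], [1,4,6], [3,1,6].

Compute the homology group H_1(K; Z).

H_1 ≅ Z/2.

Take the total order 0 < 1 < 2 < 3 < 4 < 5 < 6 on the vertex set. Then K (dimension 2) consists of the simplices:

  0-simplices (7): [0], [1], [2], [3], [4], [5], [6]
  1-simplices (18): [0,1], [0,3], [0,4], [0,5], [0,6], [1,3], [1,4], [1,5], [1,6], [2,3], [2,4], [2,5], [2,6], [3,4], [3,5], [3,6], [4,6], [5,6]
  2-simplices (12): [0,1,4], [0,1,5], [0,3,4], [0,3,6], [0,5,6], [1,3,5], [1,3,6], [1,4,6], [2,3,4], [2,3,5], [2,4,6], [2,5,6]

Hence C_0 ≅ Z^7, C_1 ≅ Z^18, C_2 ≅ Z^12.

The boundary map ∂_1: C_1 → C_0 maps an edge to its endpoints' difference, ∂[p,q] = q − p. For instance
  ∂[2,6] = [6] − [2].
The resulting 7×18 matrix has rank 6, and its Smith normal form has invariant factors (1,1,1,1,1,1).

∂_2: C_2 → C_1 maps a triangle to the signed sum of its edges. For instance
  ∂[1,3,6] = [3,6] − [1,6] + [1,3],
  ∂[1,3,5] = [3,5] − [1,5] + [1,3].
The 18×12 boundary matrix has rank 12 and Smith normal form diag(1,1,1,1,1,1,1,1,1,1,1,2).

From H_k ≅ ker(∂_k) / im(∂_{k+1}) we obtain:

  H_1: rank ker ∂_1 − rank ∂_2 = (18 − 6) − 12 = 0, and ∂_2 has invariant factor 2 > 1, so H_1 = Z/2.

(K is a triangulation of the real projective plane RP^2.)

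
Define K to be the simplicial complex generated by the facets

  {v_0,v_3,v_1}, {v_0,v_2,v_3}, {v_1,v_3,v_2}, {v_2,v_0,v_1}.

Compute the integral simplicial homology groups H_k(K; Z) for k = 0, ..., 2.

We work with the vertex ordering v_0 < v_1 < v_2 < v_3. The simplices of K, each written with vertices in increasing order, are:

  0-simplices (4): [v_0], [v_1], [v_2], [v_3]
  1-simplices (6): [v_0,v_1], [v_0,v_2], [v_0,v_3], [v_1,v_2], [v_1,v_3], [v_2,v_3]
  2-simplices (4): [v_0,v_1,v_2], [v_0,v_1,v_3], [v_0,v_2,v_3], [v_1,v_2,v_3]

giving chain groups C_0 ≅ Z^4, C_1 ≅ Z^6, C_2 ≅ Z^4.

The boundary map ∂_1: C_1 → C_0 is given by ∂[p,q] = [q] − [p]. For instance
  ∂[v_1,v_3] = [v_3] − [v_1].
As a 4×6 matrix over Z this has rank 3, with invariant factors (1,1,1).

The boundary map ∂_2: C_2 → C_1 sends each 2-simplex [p,q,r] to [q,r] − [p,r] + [p,q]. For instance
  ∂[v_0,v_1,v_2] = [v_1,v_2] − [v_0,v_2] + [v_0,v_1],
  ∂[v_0,v_1,v_3] = [v_1,v_3] − [v_0,v_3] + [v_0,v_1].
As a 6×4 matrix over Z this has rank 3, with invariant factors (1,1,1).

Reading off H_k = ker ∂_k / im ∂_{k+1}:

  H_0: rank C_0 − rank ∂_1 = 4 − 3 = 1, and the invariant factors of ∂_1 are all 1, so H_0 = Z.
  H_1: rank ker ∂_1 − rank ∂_2 = (6 − 3) − 3 = 0, and the invariant factors of ∂_2 are all 1, so H_1 = 0.
  H_2: rank ker ∂_2 − rank ∂_3 = (4 − 3) − 0 = 1, and there is no ∂_3, so H_2 = Z.

H_0 ≅ Z,  H_1 = 0,  H_2 ≅ Z.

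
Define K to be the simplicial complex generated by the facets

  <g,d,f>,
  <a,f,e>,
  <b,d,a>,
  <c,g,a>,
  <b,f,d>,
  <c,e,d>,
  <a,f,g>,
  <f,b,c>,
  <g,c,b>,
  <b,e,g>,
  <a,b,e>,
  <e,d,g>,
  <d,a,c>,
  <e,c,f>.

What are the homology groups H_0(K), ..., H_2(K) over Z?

Order the vertices as a < b < c < d < e < f < g. Listing each simplex with vertices in this order, K has dimension 2 with simplices:

  0-simplices (7): a, b, c, d, e, f, g
  1-simplices (21): ab, ac, ad, ae, af, ag, bc, bd, be, bf, bg, cd, ce, cf, cg, de, df, dg, ef, eg, fg
  2-simplices (14): abd, abe, acd, acg, aef, afg, bcf, bcg, bdf, beg, cde, cef, deg, dfg

Hence C_0 ≅ Z^7, C_1 ≅ Z^21, C_2 ≅ Z^14.

Boundary ∂_1: C_1 → C_0 maps an edge to its endpoints' difference, ∂[p,q] = q − p. For instance
  ∂bg = g − b.
As a 7×21 matrix over Z this has rank 6, with invariant factors (1,1,1,1,1,1).

∂_2: C_2 → C_1 maps a triangle to the signed sum of its edges. For instance
  ∂cde = de − ce + cd,
  ∂abd = bd − ad + ab.
As a 21×14 matrix over Z this has rank 13, with invariant factors (1,1,1,1,1,1,1,1,1,1,1,1,1).

Reading off H_k = ker ∂_k / im ∂_{k+1}:

  H_0: rank C_0 − rank ∂_1 = 7 − 6 = 1, and the invariant factors of ∂_1 are all 1, so H_0 ≅ Z.
  H_1: rank ker ∂_1 − rank ∂_2 = (21 − 6) − 13 = 2, and the invariant factors of ∂_2 are all 1, so H_1 ≅ Z^2.
  H_2: rank ker ∂_2 − rank ∂_3 = (14 − 13) − 0 = 1, and there is no ∂_3, so H_2 ≅ Z.

(K is a triangulation of the torus T^2.)

H_0 = Z,  H_1 = Z^2,  H_2 = Z.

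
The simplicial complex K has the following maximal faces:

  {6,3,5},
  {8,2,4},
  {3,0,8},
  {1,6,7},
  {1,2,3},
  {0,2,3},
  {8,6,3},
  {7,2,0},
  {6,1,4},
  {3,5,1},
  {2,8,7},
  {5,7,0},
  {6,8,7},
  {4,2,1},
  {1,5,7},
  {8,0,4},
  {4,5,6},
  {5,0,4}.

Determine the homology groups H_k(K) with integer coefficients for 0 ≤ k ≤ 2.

H_0 ≅ Z,  H_1 ≅ Z ⊕ Z/2,  H_2 = 0.

We work with the vertex ordering 0 < 1 < 2 < 3 < 4 < 5 < 6 < 7 < 8. The simplices of K, each written with vertices in increasing order, are:

  0-simplices (9): [0], [1], [2], [3], [4], [5], [6], [7], [8]
  1-simplices (27): (27 of them)
  2-simplices (18): [0,2,3], [0,2,7], [0,3,8], [0,4,5], [0,4,8], [0,5,7], [1,2,3], [1,2,4], [1,3,5], [1,4,6], [1,5,7], [1,6,7], [2,4,8], [2,7,8], [3,5,6], [3,6,8], [4,5,6], [6,7,8]

Hence C_0 ≅ Z^9, C_1 ≅ Z^27, C_2 ≅ Z^18.

The boundary map ∂_1: C_1 → C_0 sends each edge [p,q] (with p < q) to q − p. For instance
  ∂[2,3] = [3] − [2].
This gives a 9×27 integer matrix of rank 8; reducing to Smith normal form yields diagonal entries (1,1,1,1,1,1,1,1).

The boundary map ∂_2: C_2 → C_1 maps a triangle to the signed sum of its edges. For instance
  ∂[4,5,6] = [5,6] − [4,6] + [4,5],
  ∂[1,2,4] = [2,4] − [1,4] + [1,2].
The 27×18 boundary matrix has rank 18 and Smith normal form diag(1,1,1,1,1,1,1,1,1,1,1,1,1,1,1,1,1,2).

Now H_k = ker ∂_k / im ∂_{k+1}, so:

  H_0: rank C_0 − rank ∂_1 = 9 − 8 = 1, and the invariant factors of ∂_1 are all 1, so H_0 = Z.
  H_1: rank ker ∂_1 − rank ∂_2 = (27 − 8) − 18 = 1, and ∂_2 has invariant factor 2 > 1, so H_1 = Z ⊕ Z/2.
  H_2: rank ker ∂_2 − rank ∂_3 = (18 − 18) − 0 = 0, and there is no ∂_3, so H_2 = 0.

As a check, the Euler characteristic is 9 − 27 + 18 = 0, which agrees with 1 − 1 + 0 = 0.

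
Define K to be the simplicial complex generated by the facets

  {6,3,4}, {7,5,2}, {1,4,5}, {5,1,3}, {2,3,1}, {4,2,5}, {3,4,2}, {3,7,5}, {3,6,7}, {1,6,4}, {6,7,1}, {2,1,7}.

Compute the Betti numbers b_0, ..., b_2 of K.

Order the vertices as 1 < 2 < 3 < 4 < 5 < 6 < 7. Listing each simplex with vertices in this order, K has dimension 2 with simplices:

  0-simplices (7): [1], [2], [3], [4], [5], [6], [7]
  1-simplices (18): [1,2], [1,3], [1,4], [1,5], [1,6], [1,7], [2,3], [2,4], [2,5], [2,7], [3,4], [3,5], [3,6], [3,7], [4,5], [4,6], [5,7], [6,7]
  2-simplices (12): [1,2,3], [1,2,7], [1,3,5], [1,4,5], [1,4,6], [1,6,7], [2,3,4], [2,4,5], [2,5,7], [3,4,6], [3,5,7], [3,6,7]

giving chain groups C_0 ≅ Z^7, C_1 ≅ Z^18, C_2 ≅ Z^12.

∂_1: C_1 → C_0 sends each edge [p,q] (with p < q) to q − p.
As a 7×18 matrix over Z this has rank 6, with invariant factors (1,1,1,1,1,1).

∂_2: C_2 → C_1 maps a triangle to the signed sum of its edges. For instance
  ∂[1,4,6] = [4,6] − [1,6] + [1,4],
  ∂[1,6,7] = [6,7] − [1,7] + [1,6].
This gives a 18×12 integer matrix of rank 12; reducing to Smith normal form yields diagonal entries (1,1,1,1,1,1,1,1,1,1,1,2).

From H_k ≅ ker(∂_k) / im(∂_{k+1}) we obtain:

  H_0: rank C_0 − rank ∂_1 = 7 − 6 = 1, and the invariant factors of ∂_1 are all 1, so H_0 = Z.
  H_1: rank ker ∂_1 − rank ∂_2 = (18 − 6) − 12 = 0, and ∂_2 has invariant factor 2 > 1, so H_1 = Z/2.
  H_2: rank ker ∂_2 − rank ∂_3 = (12 − 12) − 0 = 0, and there is no ∂_3, so H_2 = 0.

(K is a triangulation of the real projective plane RP^2.)

Hence the Betti numbers are b_0 = 1, b_1 = 0, b_2 = 0.

b_0 = 1, b_1 = 0, b_2 = 0.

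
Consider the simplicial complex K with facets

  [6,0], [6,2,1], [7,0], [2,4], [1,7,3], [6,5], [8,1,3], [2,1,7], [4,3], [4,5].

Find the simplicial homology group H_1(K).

H_1 ≅ Z^3.

Fix the vertex order 0 < 1 < 2 < 3 < 4 < 5 < 6 < 7 < 8 and write every simplex with vertices in increasing order. Then dim K = 2 and the simplices of K are:

  0-simplices (9): [0], [1], [2], [3], [4], [5], [6], [7], [8]
  1-simplices (15): [0,6], [0,7], [1,2], [1,3], [1,6], [1,7], [1,8], [2,4], [2,6], [2,7], [3,4], [3,7], [3,8], [4,5], [5,6]
  2-simplices (4): [1,2,6], [1,2,7], [1,3,7], [1,3,8]

Hence C_0 ≅ Z^9, C_1 ≅ Z^15, C_2 ≅ Z^4.

The boundary map ∂_1: C_1 → C_0 maps an edge to its endpoints' difference, ∂[p,q] = q − p. For instance
  ∂[4,5] = [5] − [4].
The resulting 9×15 matrix has rank 8, and its Smith normal form has invariant factors (1,1,1,1,1,1,1,1).

The boundary map ∂_2: C_2 → C_1 maps a triangle to the signed sum of its edges. For instance
  ∂[1,2,6] = [2,6] − [1,6] + [1,2],
  ∂[1,3,7] = [3,7] − [1,7] + [1,3].
As a 15×4 matrix over Z this has rank 4, with invariant factors (1,1,1,1).

Computing H_k = (kernel of ∂_k) / (image of ∂_{k+1}):

  H_1: rank ker ∂_1 − rank ∂_2 = (15 − 8) − 4 = 3, and the invariant factors of ∂_2 are all 1, so H_1 = Z^3.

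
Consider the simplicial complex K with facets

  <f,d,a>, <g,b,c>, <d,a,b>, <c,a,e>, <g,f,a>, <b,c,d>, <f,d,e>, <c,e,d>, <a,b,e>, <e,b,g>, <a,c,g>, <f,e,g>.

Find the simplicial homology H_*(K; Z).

K has 7 vertices, 18 edges, 12 triangles.
rank ∂_0 = 0, rank ∂_1 = 6 ⇒ b_0 = 7 − 0 − 6 = 1; all invariant factors of ∂_1 are 1 so no torsion. So H_0 ≅ Z.
rank ∂_1 = 6, rank ∂_2 = 12 ⇒ b_1 = 18 − 6 − 12 = 0; ∂_2 has invariant factor(s) [2] giving torsion. So H_1 ≅ Z/2.
rank ∂_2 = 12, rank ∂_3 = 0 ⇒ b_2 = 12 − 12 − 0 = 0. So H_2 ≅ 0.

H_0 ≅ Z,  H_1 ≅ Z/2,  H_2 = 0.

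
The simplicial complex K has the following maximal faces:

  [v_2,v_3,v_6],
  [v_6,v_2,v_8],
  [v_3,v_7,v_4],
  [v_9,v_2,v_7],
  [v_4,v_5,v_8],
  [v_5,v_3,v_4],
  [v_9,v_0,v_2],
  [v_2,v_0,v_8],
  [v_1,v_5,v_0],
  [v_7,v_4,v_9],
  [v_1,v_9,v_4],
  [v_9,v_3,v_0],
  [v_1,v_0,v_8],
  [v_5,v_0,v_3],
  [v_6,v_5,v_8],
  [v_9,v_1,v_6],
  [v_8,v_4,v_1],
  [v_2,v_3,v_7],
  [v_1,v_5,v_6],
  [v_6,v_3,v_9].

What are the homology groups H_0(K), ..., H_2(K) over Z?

Order the vertices as v_0 < v_1 < v_2 < v_3 < v_4 < v_5 < v_6 < v_7 < v_8 < v_9. Listing each simplex with vertices in this order, K has dimension 2 with simplices:

  0-simplices (10): [v_0], [v_1], [v_2], [v_3], [v_4], [v_5], [v_6], [v_7], [v_8], [v_9]
  1-simplices (30): (30 of them)
  2-simplices (20): (20 of them)

giving chain groups C_0 ≅ Z^10, C_1 ≅ Z^30, C_2 ≅ Z^20.

Boundary ∂_1: C_1 → C_0 is given by ∂[p,q] = [q] − [p].
The 10×30 boundary matrix has rank 9 and Smith normal form diag(1,1,1,1,1,1,1,1,1).

Boundary ∂_2: C_2 → C_1 maps a triangle to the signed sum of its edges. For instance
  ∂[v_2,v_6,v_8] = [v_6,v_8] − [v_2,v_8] + [v_2,v_6],
  ∂[v_4,v_5,v_8] = [v_5,v_8] − [v_4,v_8] + [v_4,v_5].
The resulting 30×20 matrix has rank 20, and its Smith normal form has invariant factors (1,1,1,1,1,1,1,1,1,1,1,1,1,1,1,1,1,1,1,2).

Computing H_k = (kernel of ∂_k) / (image of ∂_{k+1}):

  H_0: rank C_0 − rank ∂_1 = 10 − 9 = 1, and the invariant factors of ∂_1 are all 1, so H_0 ≅ Z.
  H_1: rank ker ∂_1 − rank ∂_2 = (30 − 9) − 20 = 1, and ∂_2 has invariant factor 2 > 1, so H_1 ≅ Z × Z/2.
  H_2: rank ker ∂_2 − rank ∂_3 = (20 − 20) − 0 = 0, and there is no ∂_3, so H_2 ≅ 0.

As a check, the Euler characteristic is 10 − 30 + 20 = 0, which agrees with 1 − 1 + 0 = 0.

H_0 ≅ Z,  H_1 ≅ Z × Z/2,  H_2 = 0.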